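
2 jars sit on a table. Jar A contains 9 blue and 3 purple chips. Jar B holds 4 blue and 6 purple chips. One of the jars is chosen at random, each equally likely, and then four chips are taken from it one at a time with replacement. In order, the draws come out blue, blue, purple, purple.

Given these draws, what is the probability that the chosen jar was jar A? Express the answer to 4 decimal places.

For each hypothesis, P(data | H) works out to: P(data | jar A) = (9/12)(9/12)(3/12)(3/12) = 0.035156; P(data | jar B) = (4/10)(4/10)(6/10)(6/10) = 0.0576.
Multiplying each by its prior: 1/2 · 0.035156 = 0.017578, 1/2 · 0.0576 = 0.0288; summing to 0.046378.
Therefore the posterior P(jar A | data) = (0.017578) / (0.046378) = 0.37902.

0.3790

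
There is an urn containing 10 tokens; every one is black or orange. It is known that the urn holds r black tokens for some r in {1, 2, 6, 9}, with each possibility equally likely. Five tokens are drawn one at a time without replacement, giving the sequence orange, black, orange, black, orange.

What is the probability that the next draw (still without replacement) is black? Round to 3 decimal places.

0.414

Under each hypothesis, the probability of the observed sequence is: P(data | r = 1) = (9/10)(1/9)(8/8)(0/7) = 0; P(data | r = 2) = (8/10)(2/9)(7/8)(1/7)(6/6) = 0.022222; P(data | r = 6) = (4/10)(6/9)(3/8)(5/7)(2/6) = 0.02381; P(data | r = 9) = (1/10)(9/9)(0/8) = 0.
Multiplying each by its prior: 1/4 · 0 = 0, 1/4 · 0.022222 = 0.0055556, 1/4 · 0.02381 = 0.0059524, 1/4 · 0 = 0; with total 0.011508.
Dividing through by the total gives posterior P(r = 1 | data) = 0, P(r = 2 | data) = 0.48276, P(r = 6 | data) = 0.51724, P(r = 9 | data) = 0.
Averaging over the posterior, P(black next | data) = (0)(0.48276) + (4/5)(0.51724) = 0.41379.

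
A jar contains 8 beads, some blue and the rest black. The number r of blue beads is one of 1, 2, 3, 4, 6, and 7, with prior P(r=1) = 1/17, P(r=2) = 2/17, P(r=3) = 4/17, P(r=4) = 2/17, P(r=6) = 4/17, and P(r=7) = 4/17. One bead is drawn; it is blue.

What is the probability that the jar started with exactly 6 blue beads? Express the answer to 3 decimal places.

0.312

The likelihood of this draw under each hypothesis: P(data | r = 1) = (1/8) = 1/8; P(data | r = 2) = (2/8) = 1/4; P(data | r = 3) = (3/8) = 3/8; P(data | r = 4) = (4/8) = 1/2; P(data | r = 6) = (6/8) = 3/4; P(data | r = 7) = (7/8) = 7/8.
Weighting by the prior gives 1/17 · 1/8 = 1/136, 2/17 · 1/4 = 1/34, 4/17 · 3/8 = 3/34, 2/17 · 1/2 = 1/17, 4/17 · 3/4 = 3/17, 4/17 · 7/8 = 7/34; with total 77/136.
By Bayes' rule, P(r = 6 | data) = (3/17) / (77/136) = 24/77.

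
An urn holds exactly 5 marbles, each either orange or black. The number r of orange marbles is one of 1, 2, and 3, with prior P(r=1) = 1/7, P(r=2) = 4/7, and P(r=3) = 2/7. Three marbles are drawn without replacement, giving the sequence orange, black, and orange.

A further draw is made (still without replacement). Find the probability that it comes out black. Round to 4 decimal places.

0.7500

For each hypothesis, P(data | H) works out to: P(data | r = 1) = (1/5)(4/4)(0/3) = 0; P(data | r = 2) = (2/5)(3/4)(1/3) = 1/10; P(data | r = 3) = (3/5)(2/4)(2/3) = 1/5.
Weighting by the prior gives 1/7 · 0 = 0, 4/7 · 1/10 = 2/35, 2/7 · 1/5 = 2/35; with total 4/35.
Dividing through by the total gives posterior P(r = 1 | data) = 0, P(r = 2 | data) = 1/2, P(r = 3 | data) = 1/2.
So P(black next | data) = Σ P(black next | H) P(H | data) = (1)(1/2) + (1/2)(1/2) = 3/4.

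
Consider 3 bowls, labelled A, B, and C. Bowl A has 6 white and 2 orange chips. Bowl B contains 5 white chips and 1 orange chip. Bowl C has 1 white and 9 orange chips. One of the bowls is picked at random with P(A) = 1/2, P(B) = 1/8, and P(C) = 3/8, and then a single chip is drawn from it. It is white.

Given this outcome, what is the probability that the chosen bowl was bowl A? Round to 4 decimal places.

0.7258

Compute the likelihood of this draw for each case: P(data | bowl A) = (6/8) = 3/4; P(data | bowl B) = (5/6) = 5/6; P(data | bowl C) = (1/10) = 1/10.
The prior-weighted likelihoods are 1/2 · 3/4 = 3/8, 1/8 · 5/6 = 5/48, 3/8 · 1/10 = 3/80; these sum to 31/60.
By Bayes' rule, P(bowl A | data) = (3/8) / (31/60) = 45/62.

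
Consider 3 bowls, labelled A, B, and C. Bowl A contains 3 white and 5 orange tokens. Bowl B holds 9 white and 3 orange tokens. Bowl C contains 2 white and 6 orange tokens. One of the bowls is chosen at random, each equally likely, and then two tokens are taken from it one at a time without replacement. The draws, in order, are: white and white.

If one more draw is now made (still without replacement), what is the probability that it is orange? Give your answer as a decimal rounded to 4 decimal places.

Compute the likelihood of the observed sequence for each case: P(data | bowl A) = (3/8)(2/7) = 3/28; P(data | bowl B) = (9/12)(8/11) = 6/11; P(data | bowl C) = (2/8)(1/7) = 1/28.
The prior-weighted likelihoods are 1/3 · 3/28 = 1/28, 1/3 · 6/11 = 2/11, 1/3 · 1/28 = 1/84; these sum to 53/231.
Normalising, the posterior is P(bowl A | data) = 0.15566, P(bowl B | data) = 0.79245, P(bowl C | data) = 0.051887.
The predictive probability is P(orange next | data) = (5/6)(0.15566) + (3/10)(0.79245) + (1)(0.051887) = 0.41934.

0.4193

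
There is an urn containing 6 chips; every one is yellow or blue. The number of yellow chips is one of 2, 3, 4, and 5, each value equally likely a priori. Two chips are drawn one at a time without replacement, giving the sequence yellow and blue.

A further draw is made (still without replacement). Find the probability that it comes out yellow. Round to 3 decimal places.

0.583

The likelihood of the observed sequence under each hypothesis: P(data | r = 2) = (2/6)(4/5) = 4/15; P(data | r = 3) = (3/6)(3/5) = 3/10; P(data | r = 4) = (4/6)(2/5) = 4/15; P(data | r = 5) = (5/6)(1/5) = 1/6.
The prior-weighted likelihoods are 1/4 · 4/15 = 1/15, 1/4 · 3/10 = 3/40, 1/4 · 4/15 = 1/15, 1/4 · 1/6 = 1/24; with total 1/4.
Dividing through by the total gives posterior P(r = 2 | data) = 4/15, P(r = 3 | data) = 3/10, P(r = 4 | data) = 4/15, P(r = 5 | data) = 1/6.
So P(yellow next | data) = Σ P(yellow next | H) P(H | data) = (1/4)(4/15) + (1/2)(3/10) + (3/4)(4/15) + (1)(1/6) = 7/12.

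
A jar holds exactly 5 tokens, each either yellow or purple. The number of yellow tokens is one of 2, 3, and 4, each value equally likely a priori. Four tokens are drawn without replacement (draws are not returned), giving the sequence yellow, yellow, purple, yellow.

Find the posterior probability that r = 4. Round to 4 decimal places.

Under each hypothesis, the probability of the observed sequence is: P(data | r = 2) = (2/5)(1/4)(3/3)(0/2) = 0; P(data | r = 3) = (3/5)(2/4)(2/3)(1/2) = 1/10; P(data | r = 4) = (4/5)(3/4)(1/3)(2/2) = 1/5.
Multiplying each by its prior: 1/3 · 0 = 0, 1/3 · 1/10 = 1/30, 1/3 · 1/5 = 1/15; these sum to 1/10.
Hence P(r = 4 | data) = (1/15) / (1/10) = 2/3.

0.6667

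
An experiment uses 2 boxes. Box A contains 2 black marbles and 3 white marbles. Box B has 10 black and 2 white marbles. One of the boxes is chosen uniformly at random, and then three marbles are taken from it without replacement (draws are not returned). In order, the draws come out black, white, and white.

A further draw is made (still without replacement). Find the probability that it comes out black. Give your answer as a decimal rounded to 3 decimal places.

0.535

For each hypothesis, P(data | H) works out to: P(data | box A) = (2/5)(3/4)(2/3) = 1/5; P(data | box B) = (10/12)(2/11)(1/10) = 1/66.
The prior-weighted likelihoods are 1/2 · 1/5 = 1/10, 1/2 · 1/66 = 1/132; these sum to 71/660.
The posterior is then P(box A | data) = 66/71, P(box B | data) = 5/71.
Averaging over the posterior, P(black next | data) = (1/2)(66/71) + (1)(5/71) = 38/71.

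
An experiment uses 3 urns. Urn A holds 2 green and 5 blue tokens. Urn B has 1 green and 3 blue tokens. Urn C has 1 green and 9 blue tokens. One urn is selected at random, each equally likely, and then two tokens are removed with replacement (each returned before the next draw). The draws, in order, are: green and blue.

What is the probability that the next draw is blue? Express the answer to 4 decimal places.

The likelihood of the observed sequence under each hypothesis: P(data | urn A) = (2/7)(5/7) = 0.20408; P(data | urn B) = (1/4)(3/4) = 0.1875; P(data | urn C) = (1/10)(9/10) = 0.09.
Multiplying each by its prior: 1/3 · 0.20408 = 0.068027, 1/3 · 0.1875 = 0.0625, 1/3 · 0.09 = 0.03; summing to 0.16053.
The posterior is then P(urn A | data) = 0.42377, P(urn B | data) = 0.38934, P(urn C | data) = 0.18688.
Averaging over the posterior, P(blue next | data) = (5/7)(0.42377) + (3/4)(0.38934) + (9/10)(0.18688) = 0.7629.

0.7629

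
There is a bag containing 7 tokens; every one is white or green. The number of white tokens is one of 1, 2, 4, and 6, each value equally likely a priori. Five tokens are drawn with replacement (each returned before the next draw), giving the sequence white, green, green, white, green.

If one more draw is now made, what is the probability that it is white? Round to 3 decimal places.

The likelihood of the observed sequence under each hypothesis: P(data | r = 1) = (1/7)(6/7)(6/7)(1/7)(6/7) = 0.012852; P(data | r = 2) = (2/7)(5/7)(5/7)(2/7)(5/7) = 0.02975; P(data | r = 4) = (4/7)(3/7)(3/7)(4/7)(3/7) = 0.025704; P(data | r = 6) = (6/7)(1/7)(1/7)(6/7)(1/7) = 0.002142.
Weighting by the prior gives 1/4 · 0.012852 = 0.0032129, 1/4 · 0.02975 = 0.0074374, 1/4 · 0.025704 = 0.0064259, 1/4 · 0.002142 = 0.00053549; these sum to 0.017612.
Dividing through by the total gives posterior P(r = 1 | data) = 0.18243, P(r = 2 | data) = 0.4223, P(r = 4 | data) = 0.36486, P(r = 6 | data) = 0.030405.
So P(white next | data) = Σ P(white next | H) P(H | data) = (1/7)(0.18243) + (2/7)(0.4223) + (4/7)(0.36486) + (6/7)(0.030405) = 0.38127.

0.381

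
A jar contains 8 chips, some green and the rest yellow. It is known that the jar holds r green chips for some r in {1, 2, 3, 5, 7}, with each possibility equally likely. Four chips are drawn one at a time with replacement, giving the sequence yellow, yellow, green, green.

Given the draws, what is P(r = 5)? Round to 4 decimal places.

0.3251

Compute the likelihood of the observed sequence for each case: P(data | r = 1) = (7/8)(7/8)(1/8)(1/8) = 0.011963; P(data | r = 2) = (6/8)(6/8)(2/8)(2/8) = 0.035156; P(data | r = 3) = (5/8)(5/8)(3/8)(3/8) = 0.054932; P(data | r = 5) = (3/8)(3/8)(5/8)(5/8) = 0.054932; P(data | r = 7) = (1/8)(1/8)(7/8)(7/8) = 0.011963.
Weighting by the prior gives 1/5 · 0.011963 = 0.0023926, 1/5 · 0.035156 = 0.0070313, 1/5 · 0.054932 = 0.010986, 1/5 · 0.054932 = 0.010986, 1/5 · 0.011963 = 0.0023926; these sum to 0.033789.
Hence P(r = 5 | data) = (0.010986) / (0.033789) = 0.32514.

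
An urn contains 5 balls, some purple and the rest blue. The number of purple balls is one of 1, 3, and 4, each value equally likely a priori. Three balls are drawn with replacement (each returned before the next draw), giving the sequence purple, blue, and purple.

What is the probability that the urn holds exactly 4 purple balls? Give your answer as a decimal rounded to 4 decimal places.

The likelihood of the observed sequence under each hypothesis: P(data | r = 1) = (1/5)(4/5)(1/5) = 4/125; P(data | r = 3) = (3/5)(2/5)(3/5) = 18/125; P(data | r = 4) = (4/5)(1/5)(4/5) = 16/125.
Weighting by the prior gives 1/3 · 4/125 = 4/375, 1/3 · 18/125 = 6/125, 1/3 · 16/125 = 16/375; these sum to 38/375.
So P(r = 4 | data) = (16/375) / (38/375) = 8/19.

0.4211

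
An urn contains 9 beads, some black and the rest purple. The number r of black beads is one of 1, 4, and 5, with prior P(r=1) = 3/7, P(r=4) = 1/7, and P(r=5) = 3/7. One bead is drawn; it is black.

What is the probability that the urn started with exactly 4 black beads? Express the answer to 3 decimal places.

0.182

Compute the likelihood of this draw for each case: P(data | r = 1) = (1/9) = 1/9; P(data | r = 4) = (4/9) = 4/9; P(data | r = 5) = (5/9) = 5/9.
The prior-weighted likelihoods are 3/7 · 1/9 = 1/21, 1/7 · 4/9 = 4/63, 3/7 · 5/9 = 5/21; summing to 22/63.
Therefore the posterior P(r = 4 | data) = (4/63) / (22/63) = 2/11.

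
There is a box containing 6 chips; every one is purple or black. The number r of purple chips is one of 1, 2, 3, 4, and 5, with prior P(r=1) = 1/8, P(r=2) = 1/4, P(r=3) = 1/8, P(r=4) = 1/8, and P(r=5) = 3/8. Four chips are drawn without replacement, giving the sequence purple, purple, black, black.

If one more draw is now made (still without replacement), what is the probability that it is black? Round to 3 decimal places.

The likelihood of the observed sequence under each hypothesis: P(data | r = 1) = (1/6)(0/5) = 0; P(data | r = 2) = (2/6)(1/5)(4/4)(3/3) = 1/15; P(data | r = 3) = (3/6)(2/5)(3/4)(2/3) = 1/10; P(data | r = 4) = (4/6)(3/5)(2/4)(1/3) = 1/15; P(data | r = 5) = (5/6)(4/5)(1/4)(0/3) = 0.
Multiplying each by its prior: 1/8 · 0 = 0, 1/4 · 1/15 = 1/60, 1/8 · 1/10 = 1/80, 1/8 · 1/15 = 1/120, 3/8 · 0 = 0; with total 3/80.
The posterior is then P(r = 1 | data) = 0, P(r = 2 | data) = 4/9, P(r = 3 | data) = 1/3, P(r = 4 | data) = 2/9, P(r = 5 | data) = 0.
So P(black next | data) = Σ P(black next | H) P(H | data) = (1)(4/9) + (1/2)(1/3) + (0)(2/9) = 11/18.

0.611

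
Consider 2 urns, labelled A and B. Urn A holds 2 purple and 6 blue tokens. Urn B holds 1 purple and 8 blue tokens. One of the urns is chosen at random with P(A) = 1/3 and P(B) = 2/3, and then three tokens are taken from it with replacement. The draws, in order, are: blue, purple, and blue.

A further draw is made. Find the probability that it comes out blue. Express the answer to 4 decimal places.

The likelihood of the observed sequence under each hypothesis: P(data | urn A) = (6/8)(2/8)(6/8) = 0.14062; P(data | urn B) = (8/9)(1/9)(8/9) = 0.087791.
Multiplying each by its prior: 1/3 · 0.14062 = 0.046875, 2/3 · 0.087791 = 0.058528; with total 0.1054.
Dividing through by the total gives posterior P(urn A | data) = 0.44472, P(urn B | data) = 0.55528.
The predictive probability is P(blue next | data) = (3/4)(0.44472) + (8/9)(0.55528) = 0.82712.

0.8271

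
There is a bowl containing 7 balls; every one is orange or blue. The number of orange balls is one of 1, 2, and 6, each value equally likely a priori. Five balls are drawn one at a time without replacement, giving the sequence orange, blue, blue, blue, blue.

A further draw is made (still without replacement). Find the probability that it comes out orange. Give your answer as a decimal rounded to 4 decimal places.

Under each hypothesis, the probability of the observed sequence is: P(data | r = 1) = (1/7)(6/6)(5/5)(4/4)(3/3) = 1/7; P(data | r = 2) = (2/7)(5/6)(4/5)(3/4)(2/3) = 2/21; P(data | r = 6) = (6/7)(1/6)(0/5) = 0.
Multiplying each by its prior: 1/3 · 1/7 = 1/21, 1/3 · 2/21 = 2/63, 1/3 · 0 = 0; these sum to 5/63.
The posterior is then P(r = 1 | data) = 3/5, P(r = 2 | data) = 2/5, P(r = 6 | data) = 0.
The predictive probability is P(orange next | data) = (0)(3/5) + (1/2)(2/5) = 1/5.

0.2000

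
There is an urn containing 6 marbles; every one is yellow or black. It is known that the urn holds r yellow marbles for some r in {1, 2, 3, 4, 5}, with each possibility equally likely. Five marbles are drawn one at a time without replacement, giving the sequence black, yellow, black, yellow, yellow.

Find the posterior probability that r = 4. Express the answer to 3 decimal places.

0.571

Compute the likelihood of the observed sequence for each case: P(data | r = 1) = (5/6)(1/5)(4/4)(0/3) = 0; P(data | r = 2) = (4/6)(2/5)(3/4)(1/3)(0/2) = 0; P(data | r = 3) = (3/6)(3/5)(2/4)(2/3)(1/2) = 1/20; P(data | r = 4) = (2/6)(4/5)(1/4)(3/3)(2/2) = 1/15; P(data | r = 5) = (1/6)(5/5)(0/4) = 0.
Multiplying each by its prior: 1/5 · 0 = 0, 1/5 · 0 = 0, 1/5 · 1/20 = 1/100, 1/5 · 1/15 = 1/75, 1/5 · 0 = 0; with total 7/300.
Hence P(r = 4 | data) = (1/75) / (7/300) = 4/7.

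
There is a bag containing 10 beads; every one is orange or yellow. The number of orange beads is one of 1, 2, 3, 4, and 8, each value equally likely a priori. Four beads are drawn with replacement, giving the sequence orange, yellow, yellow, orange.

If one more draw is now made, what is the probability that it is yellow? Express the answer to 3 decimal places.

0.611

The likelihood of the observed sequence under each hypothesis: P(data | r = 1) = (1/10)(9/10)(9/10)(1/10) = 0.0081; P(data | r = 2) = (2/10)(8/10)(8/10)(2/10) = 0.0256; P(data | r = 3) = (3/10)(7/10)(7/10)(3/10) = 0.0441; P(data | r = 4) = (4/10)(6/10)(6/10)(4/10) = 0.0576; P(data | r = 8) = (8/10)(2/10)(2/10)(8/10) = 0.0256.
The prior-weighted likelihoods are 1/5 · 0.0081 = 0.00162, 1/5 · 0.0256 = 0.00512, 1/5 · 0.0441 = 0.00882, 1/5 · 0.0576 = 0.01152, 1/5 · 0.0256 = 0.00512; these sum to 0.0322.
The posterior is then P(r = 1 | data) = 0.050311, P(r = 2 | data) = 0.15901, P(r = 3 | data) = 0.27391, P(r = 4 | data) = 0.35776, P(r = 8 | data) = 0.15901.
The predictive probability is P(yellow next | data) = (9/10)(0.050311) + (4/5)(0.15901) + (7/10)(0.27391) + (3/5)(0.35776) + (1/5)(0.15901) = 0.61068.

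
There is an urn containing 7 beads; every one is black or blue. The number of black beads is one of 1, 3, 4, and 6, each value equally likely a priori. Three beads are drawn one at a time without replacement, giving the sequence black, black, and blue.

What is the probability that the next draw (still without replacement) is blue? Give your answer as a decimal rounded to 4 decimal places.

The likelihood of the observed sequence under each hypothesis: P(data | r = 1) = (1/7)(0/6) = 0; P(data | r = 3) = (3/7)(2/6)(4/5) = 4/35; P(data | r = 4) = (4/7)(3/6)(3/5) = 6/35; P(data | r = 6) = (6/7)(5/6)(1/5) = 1/7.
The prior-weighted likelihoods are 1/4 · 0 = 0, 1/4 · 4/35 = 1/35, 1/4 · 6/35 = 3/70, 1/4 · 1/7 = 1/28; summing to 3/28.
The posterior is then P(r = 1 | data) = 0, P(r = 3 | data) = 4/15, P(r = 4 | data) = 2/5, P(r = 6 | data) = 1/3.
Averaging over the posterior, P(blue next | data) = (3/4)(4/15) + (1/2)(2/5) + (0)(1/3) = 2/5.

0.4000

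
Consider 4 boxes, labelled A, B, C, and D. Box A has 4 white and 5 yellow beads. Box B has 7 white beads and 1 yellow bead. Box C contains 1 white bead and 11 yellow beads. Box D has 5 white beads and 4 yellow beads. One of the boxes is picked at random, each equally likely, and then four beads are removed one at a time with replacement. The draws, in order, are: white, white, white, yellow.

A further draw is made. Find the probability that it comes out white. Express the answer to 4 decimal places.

0.6563

Compute the likelihood of the observed sequence for each case: P(data | box A) = (4/9)(4/9)(4/9)(5/9) = 0.048773; P(data | box B) = (7/8)(7/8)(7/8)(1/8) = 0.08374; P(data | box C) = (1/12)(1/12)(1/12)(11/12) = 0.00053048; P(data | box D) = (5/9)(5/9)(5/9)(4/9) = 0.076208.
Weighting by the prior gives 1/4 · 0.048773 = 0.012193, 1/4 · 0.08374 = 0.020935, 1/4 · 0.00053048 = 0.00013262, 1/4 · 0.076208 = 0.019052; these sum to 0.052313.
The posterior is then P(box A | data) = 0.23308, P(box B | data) = 0.40019, P(box C | data) = 0.0025351, P(box D | data) = 0.36419.
Averaging over the posterior, P(white next | data) = (4/9)(0.23308) + (7/8)(0.40019) + (1/12)(0.0025351) + (5/9)(0.36419) = 0.6563.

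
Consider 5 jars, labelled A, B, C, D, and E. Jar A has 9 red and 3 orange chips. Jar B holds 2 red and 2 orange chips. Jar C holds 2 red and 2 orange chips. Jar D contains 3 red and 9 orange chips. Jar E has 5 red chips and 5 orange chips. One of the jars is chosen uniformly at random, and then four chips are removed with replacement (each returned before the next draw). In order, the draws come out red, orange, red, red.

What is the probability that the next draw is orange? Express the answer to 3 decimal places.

Under each hypothesis, the probability of the observed sequence is: P(data | jar A) = (9/12)(3/12)(9/12)(9/12) = 0.10547; P(data | jar B) = (2/4)(2/4)(2/4)(2/4) = 0.0625; P(data | jar C) = (2/4)(2/4)(2/4)(2/4) = 0.0625; P(data | jar D) = (3/12)(9/12)(3/12)(3/12) = 0.011719; P(data | jar E) = (5/10)(5/10)(5/10)(5/10) = 0.0625.
Multiplying each by its prior: 1/5 · 0.10547 = 0.021094, 1/5 · 0.0625 = 0.0125, 1/5 · 0.0625 = 0.0125, 1/5 · 0.011719 = 0.0023437, 1/5 · 0.0625 = 0.0125; summing to 0.060937.
Dividing through by the total gives posterior P(jar A | data) = 0.34615, P(jar B | data) = 0.20513, P(jar C | data) = 0.20513, P(jar D | data) = 0.038462, P(jar E | data) = 0.20513.
The predictive probability is P(orange next | data) = (1/4)(0.34615) + (1/2)(0.20513) + (1/2)(0.20513) + (3/4)(0.038462) + (1/2)(0.20513) = 0.42308.

0.423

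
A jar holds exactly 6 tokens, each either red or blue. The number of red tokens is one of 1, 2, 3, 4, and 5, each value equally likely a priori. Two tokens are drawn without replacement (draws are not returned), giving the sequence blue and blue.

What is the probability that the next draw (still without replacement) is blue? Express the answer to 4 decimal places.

The likelihood of the observed sequence under each hypothesis: P(data | r = 1) = (5/6)(4/5) = 2/3; P(data | r = 2) = (4/6)(3/5) = 2/5; P(data | r = 3) = (3/6)(2/5) = 1/5; P(data | r = 4) = (2/6)(1/5) = 1/15; P(data | r = 5) = (1/6)(0/5) = 0.
Multiplying each by its prior: 1/5 · 2/3 = 2/15, 1/5 · 2/5 = 2/25, 1/5 · 1/5 = 1/25, 1/5 · 1/15 = 1/75, 1/5 · 0 = 0; with total 4/15.
Dividing through by the total gives posterior P(r = 1 | data) = 1/2, P(r = 2 | data) = 3/10, P(r = 3 | data) = 3/20, P(r = 4 | data) = 1/20, P(r = 5 | data) = 0.
So P(blue next | data) = Σ P(blue next | H) P(H | data) = (3/4)(1/2) + (1/2)(3/10) + (1/4)(3/20) + (0)(1/20) = 9/16.

0.5625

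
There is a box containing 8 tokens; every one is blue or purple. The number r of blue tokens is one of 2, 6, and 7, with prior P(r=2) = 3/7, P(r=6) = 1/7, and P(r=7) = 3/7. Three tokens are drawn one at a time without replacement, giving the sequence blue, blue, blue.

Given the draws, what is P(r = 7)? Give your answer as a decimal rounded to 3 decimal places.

0.840

For each hypothesis, P(data | H) works out to: P(data | r = 2) = (2/8)(1/7)(0/6) = 0; P(data | r = 6) = (6/8)(5/7)(4/6) = 5/14; P(data | r = 7) = (7/8)(6/7)(5/6) = 5/8.
Weighting by the prior gives 3/7 · 0 = 0, 1/7 · 5/14 = 5/98, 3/7 · 5/8 = 15/56; summing to 125/392.
By Bayes' rule, P(r = 7 | data) = (15/56) / (125/392) = 21/25.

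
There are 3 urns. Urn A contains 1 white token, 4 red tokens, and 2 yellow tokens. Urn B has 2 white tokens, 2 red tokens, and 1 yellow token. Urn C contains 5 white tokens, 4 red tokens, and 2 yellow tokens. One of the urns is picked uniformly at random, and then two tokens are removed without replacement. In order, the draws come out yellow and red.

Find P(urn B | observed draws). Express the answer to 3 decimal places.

The likelihood of the observed sequence under each hypothesis: P(data | urn A) = (2/7)(4/6) = 0.19048; P(data | urn B) = (1/5)(2/4) = 0.1; P(data | urn C) = (2/11)(4/10) = 0.072727.
The prior-weighted likelihoods are 1/3 · 0.19048 = 0.063492, 1/3 · 0.1 = 0.033333, 1/3 · 0.072727 = 0.024242; with total 0.12107.
So P(urn B | data) = (0.033333) / (0.12107) = 0.27533.

0.275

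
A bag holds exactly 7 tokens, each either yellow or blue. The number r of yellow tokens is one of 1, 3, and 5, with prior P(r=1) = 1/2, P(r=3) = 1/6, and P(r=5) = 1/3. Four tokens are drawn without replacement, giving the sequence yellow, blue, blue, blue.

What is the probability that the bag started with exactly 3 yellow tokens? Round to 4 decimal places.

Under each hypothesis, the probability of the observed sequence is: P(data | r = 1) = (1/7)(6/6)(5/5)(4/4) = 1/7; P(data | r = 3) = (3/7)(4/6)(3/5)(2/4) = 3/35; P(data | r = 5) = (5/7)(2/6)(1/5)(0/4) = 0.
The prior-weighted likelihoods are 1/2 · 1/7 = 1/14, 1/6 · 3/35 = 1/70, 1/3 · 0 = 0; with total 3/35.
Hence P(r = 3 | data) = (1/70) / (3/35) = 1/6.

0.1667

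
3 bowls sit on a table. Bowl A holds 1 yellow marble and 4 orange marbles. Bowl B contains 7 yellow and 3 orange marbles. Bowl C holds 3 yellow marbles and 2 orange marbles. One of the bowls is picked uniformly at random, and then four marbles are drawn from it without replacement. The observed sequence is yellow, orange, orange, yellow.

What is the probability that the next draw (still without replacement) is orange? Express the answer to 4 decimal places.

0.0556

Under each hypothesis, the probability of the observed sequence is: P(data | bowl A) = (1/5)(4/4)(3/3)(0/2) = 0; P(data | bowl B) = (7/10)(3/9)(2/8)(6/7) = 1/20; P(data | bowl C) = (3/5)(2/4)(1/3)(2/2) = 1/10.
The prior-weighted likelihoods are 1/3 · 0 = 0, 1/3 · 1/20 = 1/60, 1/3 · 1/10 = 1/30; summing to 1/20.
The posterior is then P(bowl A | data) = 0, P(bowl B | data) = 1/3, P(bowl C | data) = 2/3.
The predictive probability is P(orange next | data) = (1/6)(1/3) + (0)(2/3) = 1/18.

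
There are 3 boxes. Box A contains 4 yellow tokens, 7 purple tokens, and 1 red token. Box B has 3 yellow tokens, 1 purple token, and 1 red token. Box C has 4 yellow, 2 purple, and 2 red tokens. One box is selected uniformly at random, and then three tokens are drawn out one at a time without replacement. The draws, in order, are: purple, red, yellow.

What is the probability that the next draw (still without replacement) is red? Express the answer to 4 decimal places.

0.0801

For each hypothesis, P(data | H) works out to: P(data | box A) = (7/12)(1/11)(4/10) = 0.021212; P(data | box B) = (1/5)(1/4)(3/3) = 0.05; P(data | box C) = (2/8)(2/7)(4/6) = 0.047619.
Weighting by the prior gives 1/3 · 0.021212 = 0.0070707, 1/3 · 0.05 = 0.016667, 1/3 · 0.047619 = 0.015873; these sum to 0.03961.
The posterior is then P(box A | data) = 0.17851, P(box B | data) = 0.42077, P(box C | data) = 0.40073.
Averaging over the posterior, P(red next | data) = (0)(0.17851) + (0)(0.42077) + (1/5)(0.40073) = 0.080146.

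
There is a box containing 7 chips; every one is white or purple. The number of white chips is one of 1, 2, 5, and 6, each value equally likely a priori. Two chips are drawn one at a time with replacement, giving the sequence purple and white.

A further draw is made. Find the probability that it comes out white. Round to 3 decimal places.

0.500

For each hypothesis, P(data | H) works out to: P(data | r = 1) = (6/7)(1/7) = 6/49; P(data | r = 2) = (5/7)(2/7) = 10/49; P(data | r = 5) = (2/7)(5/7) = 10/49; P(data | r = 6) = (1/7)(6/7) = 6/49.
Multiplying each by its prior: 1/4 · 6/49 = 3/98, 1/4 · 10/49 = 5/98, 1/4 · 10/49 = 5/98, 1/4 · 6/49 = 3/98; summing to 8/49.
Normalising, the posterior is P(r = 1 | data) = 3/16, P(r = 2 | data) = 5/16, P(r = 5 | data) = 5/16, P(r = 6 | data) = 3/16.
Averaging over the posterior, P(white next | data) = (1/7)(3/16) + (2/7)(5/16) + (5/7)(5/16) + (6/7)(3/16) = 1/2.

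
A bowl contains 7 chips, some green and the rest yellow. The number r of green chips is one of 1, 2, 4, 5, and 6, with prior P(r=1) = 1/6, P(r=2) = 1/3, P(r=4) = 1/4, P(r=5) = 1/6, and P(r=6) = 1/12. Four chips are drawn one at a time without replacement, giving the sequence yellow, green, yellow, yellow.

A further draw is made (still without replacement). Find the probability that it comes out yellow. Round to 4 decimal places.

0.7071

For each hypothesis, P(data | H) works out to: P(data | r = 1) = (6/7)(1/6)(5/5)(4/4) = 1/7; P(data | r = 2) = (5/7)(2/6)(4/5)(3/4) = 1/7; P(data | r = 4) = (3/7)(4/6)(2/5)(1/4) = 1/35; P(data | r = 5) = (2/7)(5/6)(1/5)(0/4) = 0; P(data | r = 6) = (1/7)(6/6)(0/5) = 0.
Weighting by the prior gives 1/6 · 1/7 = 1/42, 1/3 · 1/7 = 1/21, 1/4 · 1/35 = 1/140, 1/6 · 0 = 0, 1/12 · 0 = 0; these sum to 11/140.
The posterior is then P(r = 1 | data) = 10/33, P(r = 2 | data) = 20/33, P(r = 4 | data) = 1/11, P(r = 5 | data) = 0, P(r = 6 | data) = 0.
The predictive probability is P(yellow next | data) = (1)(10/33) + (2/3)(20/33) + (0)(1/11) = 70/99.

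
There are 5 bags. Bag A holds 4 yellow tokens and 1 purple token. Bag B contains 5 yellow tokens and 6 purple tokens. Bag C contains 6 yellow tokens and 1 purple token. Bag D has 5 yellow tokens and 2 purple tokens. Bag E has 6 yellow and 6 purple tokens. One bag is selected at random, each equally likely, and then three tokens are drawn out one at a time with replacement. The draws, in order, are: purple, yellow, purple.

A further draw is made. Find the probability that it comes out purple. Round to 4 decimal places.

The likelihood of the observed sequence under each hypothesis: P(data | bag A) = (1/5)(4/5)(1/5) = 0.032; P(data | bag B) = (6/11)(5/11)(6/11) = 0.13524; P(data | bag C) = (1/7)(6/7)(1/7) = 0.017493; P(data | bag D) = (2/7)(5/7)(2/7) = 0.058309; P(data | bag E) = (6/12)(6/12)(6/12) = 0.125.
The prior-weighted likelihoods are 1/5 · 0.032 = 0.0064, 1/5 · 0.13524 = 0.027047, 1/5 · 0.017493 = 0.0034985, 1/5 · 0.058309 = 0.011662, 1/5 · 0.125 = 0.025; summing to 0.073608.
Dividing through by the total gives posterior P(bag A | data) = 0.086947, P(bag B | data) = 0.36745, P(bag C | data) = 0.04753, P(bag D | data) = 0.15843, P(bag E | data) = 0.33964.
So P(purple next | data) = Σ P(purple next | H) P(H | data) = (1/5)(0.086947) + (6/11)(0.36745) + (1/7)(0.04753) + (2/7)(0.15843) + (1/2)(0.33964) = 0.43969.

0.4397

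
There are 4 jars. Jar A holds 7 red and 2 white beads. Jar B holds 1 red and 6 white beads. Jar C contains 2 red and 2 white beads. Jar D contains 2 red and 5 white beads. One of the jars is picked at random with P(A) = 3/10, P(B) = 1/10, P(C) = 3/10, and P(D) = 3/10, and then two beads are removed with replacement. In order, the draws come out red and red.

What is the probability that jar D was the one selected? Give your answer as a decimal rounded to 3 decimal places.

Under each hypothesis, the probability of the observed sequence is: P(data | jar A) = (7/9)(7/9) = 0.60494; P(data | jar B) = (1/7)(1/7) = 0.020408; P(data | jar C) = (2/4)(2/4) = 0.25; P(data | jar D) = (2/7)(2/7) = 0.081633.
Weighting by the prior gives 3/10 · 0.60494 = 0.18148, 1/10 · 0.020408 = 0.0020408, 3/10 · 0.25 = 0.075, 3/10 · 0.081633 = 0.02449; summing to 0.28301.
Hence P(jar D | data) = (0.02449) / (0.28301) = 0.086533.

0.087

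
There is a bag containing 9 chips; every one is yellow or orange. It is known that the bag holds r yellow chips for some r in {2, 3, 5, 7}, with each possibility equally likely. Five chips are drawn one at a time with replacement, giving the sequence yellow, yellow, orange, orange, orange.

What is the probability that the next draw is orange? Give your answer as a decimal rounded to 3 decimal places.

The likelihood of the observed sequence under each hypothesis: P(data | r = 2) = (2/9)(2/9)(7/9)(7/9)(7/9) = 0.023235; P(data | r = 3) = (3/9)(3/9)(6/9)(6/9)(6/9) = 0.032922; P(data | r = 5) = (5/9)(5/9)(4/9)(4/9)(4/9) = 0.027096; P(data | r = 7) = (7/9)(7/9)(2/9)(2/9)(2/9) = 0.0066386.
The prior-weighted likelihoods are 1/4 · 0.023235 = 0.0058087, 1/4 · 0.032922 = 0.0082305, 1/4 · 0.027096 = 0.006774, 1/4 · 0.0066386 = 0.0016596; with total 0.022473.
Normalising, the posterior is P(r = 2 | data) = 0.25848, P(r = 3 | data) = 0.36624, P(r = 5 | data) = 0.30143, P(r = 7 | data) = 0.073851.
The predictive probability is P(orange next | data) = (7/9)(0.25848) + (2/3)(0.36624) + (4/9)(0.30143) + (2/9)(0.073851) = 0.59558.

0.596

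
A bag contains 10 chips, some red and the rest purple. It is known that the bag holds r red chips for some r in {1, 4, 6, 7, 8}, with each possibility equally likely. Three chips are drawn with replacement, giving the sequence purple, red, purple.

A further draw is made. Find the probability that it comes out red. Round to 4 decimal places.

0.4639

Compute the likelihood of the observed sequence for each case: P(data | r = 1) = (9/10)(1/10)(9/10) = 0.081; P(data | r = 4) = (6/10)(4/10)(6/10) = 0.144; P(data | r = 6) = (4/10)(6/10)(4/10) = 0.096; P(data | r = 7) = (3/10)(7/10)(3/10) = 0.063; P(data | r = 8) = (2/10)(8/10)(2/10) = 0.032.
Multiplying each by its prior: 1/5 · 0.081 = 0.0162, 1/5 · 0.144 = 0.0288, 1/5 · 0.096 = 0.0192, 1/5 · 0.063 = 0.0126, 1/5 · 0.032 = 0.0064; with total 0.0832.
The posterior is then P(r = 1 | data) = 0.19471, P(r = 4 | data) = 0.34615, P(r = 6 | data) = 0.23077, P(r = 7 | data) = 0.15144, P(r = 8 | data) = 0.076923.
The predictive probability is P(red next | data) = (1/10)(0.19471) + (2/5)(0.34615) + (3/5)(0.23077) + (7/10)(0.15144) + (4/5)(0.076923) = 0.46394.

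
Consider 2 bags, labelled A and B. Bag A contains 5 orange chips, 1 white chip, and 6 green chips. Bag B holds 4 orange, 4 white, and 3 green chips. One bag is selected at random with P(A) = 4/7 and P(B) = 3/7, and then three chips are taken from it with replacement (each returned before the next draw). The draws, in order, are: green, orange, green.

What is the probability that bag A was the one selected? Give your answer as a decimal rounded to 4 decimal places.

0.8370

For each hypothesis, P(data | H) works out to: P(data | bag A) = (6/12)(5/12)(6/12) = 0.10417; P(data | bag B) = (3/11)(4/11)(3/11) = 0.027047.
Multiplying each by its prior: 4/7 · 0.10417 = 0.059524, 3/7 · 0.027047 = 0.011592; these sum to 0.071116.
By Bayes' rule, P(bag A | data) = (0.059524) / (0.071116) = 0.837.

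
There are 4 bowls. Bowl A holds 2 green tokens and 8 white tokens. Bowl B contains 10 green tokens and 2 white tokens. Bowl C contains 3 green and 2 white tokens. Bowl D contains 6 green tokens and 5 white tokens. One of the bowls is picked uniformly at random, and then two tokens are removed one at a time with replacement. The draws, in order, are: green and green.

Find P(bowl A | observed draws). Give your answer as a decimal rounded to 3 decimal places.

0.029

Under each hypothesis, the probability of the observed sequence is: P(data | bowl A) = (2/10)(2/10) = 0.04; P(data | bowl B) = (10/12)(10/12) = 0.69444; P(data | bowl C) = (3/5)(3/5) = 0.36; P(data | bowl D) = (6/11)(6/11) = 0.29752.
Multiplying each by its prior: 1/4 · 0.04 = 0.01, 1/4 · 0.69444 = 0.17361, 1/4 · 0.36 = 0.09, 1/4 · 0.29752 = 0.07438; with total 0.34799.
So P(bowl A | data) = (0.01) / (0.34799) = 0.028736.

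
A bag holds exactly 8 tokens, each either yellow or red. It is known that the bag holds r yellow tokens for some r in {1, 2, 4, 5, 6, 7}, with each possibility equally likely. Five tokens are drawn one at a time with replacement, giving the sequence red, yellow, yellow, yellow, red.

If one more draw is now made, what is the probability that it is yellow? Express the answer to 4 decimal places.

0.6069

For each hypothesis, P(data | H) works out to: P(data | r = 1) = (7/8)(1/8)(1/8)(1/8)(7/8) = 0.0014954; P(data | r = 2) = (6/8)(2/8)(2/8)(2/8)(6/8) = 0.0087891; P(data | r = 4) = (4/8)(4/8)(4/8)(4/8)(4/8) = 0.03125; P(data | r = 5) = (3/8)(5/8)(5/8)(5/8)(3/8) = 0.034332; P(data | r = 6) = (2/8)(6/8)(6/8)(6/8)(2/8) = 0.026367; P(data | r = 7) = (1/8)(7/8)(7/8)(7/8)(1/8) = 0.010468.
Weighting by the prior gives 1/6 · 0.0014954 = 0.00024923, 1/6 · 0.0087891 = 0.0014648, 1/6 · 0.03125 = 0.0052083, 1/6 · 0.034332 = 0.005722, 1/6 · 0.026367 = 0.0043945, 1/6 · 0.010468 = 0.0017446; these sum to 0.018784.
Dividing through by the total gives posterior P(r = 1 | data) = 0.013268, P(r = 2 | data) = 0.077985, P(r = 4 | data) = 0.27728, P(r = 5 | data) = 0.30463, P(r = 6 | data) = 0.23396, P(r = 7 | data) = 0.092878.
So P(yellow next | data) = Σ P(yellow next | H) P(H | data) = (1/8)(0.013268) + (1/4)(0.077985) + (1/2)(0.27728) + (5/8)(0.30463) + (3/4)(0.23396) + (7/8)(0.092878) = 0.60693.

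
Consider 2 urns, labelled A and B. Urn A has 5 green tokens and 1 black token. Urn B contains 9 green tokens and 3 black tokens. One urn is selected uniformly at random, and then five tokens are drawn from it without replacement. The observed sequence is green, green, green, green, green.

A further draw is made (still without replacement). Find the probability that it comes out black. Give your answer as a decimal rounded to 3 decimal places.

The likelihood of the observed sequence under each hypothesis: P(data | urn A) = (5/6)(4/5)(3/4)(2/3)(1/2) = 1/6; P(data | urn B) = (9/12)(8/11)(7/10)(6/9)(5/8) = 7/44.
The prior-weighted likelihoods are 1/2 · 1/6 = 1/12, 1/2 · 7/44 = 7/88; with total 43/264.
Dividing through by the total gives posterior P(urn A | data) = 22/43, P(urn B | data) = 21/43.
So P(black next | data) = Σ P(black next | H) P(H | data) = (1)(22/43) + (3/7)(21/43) = 31/43.

0.721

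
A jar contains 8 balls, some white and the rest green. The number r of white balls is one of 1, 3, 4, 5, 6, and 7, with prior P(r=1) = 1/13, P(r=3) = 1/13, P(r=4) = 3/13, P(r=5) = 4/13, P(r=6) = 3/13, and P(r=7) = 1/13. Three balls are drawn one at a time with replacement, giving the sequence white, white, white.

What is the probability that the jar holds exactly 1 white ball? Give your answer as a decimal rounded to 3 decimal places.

0.001

The likelihood of the observed sequence under each hypothesis: P(data | r = 1) = (1/8)(1/8)(1/8) = 0.0019531; P(data | r = 3) = (3/8)(3/8)(3/8) = 0.052734; P(data | r = 4) = (4/8)(4/8)(4/8) = 0.125; P(data | r = 5) = (5/8)(5/8)(5/8) = 0.24414; P(data | r = 6) = (6/8)(6/8)(6/8) = 0.42188; P(data | r = 7) = (7/8)(7/8)(7/8) = 0.66992.
Multiplying each by its prior: 1/13 · 0.0019531 = 0.00015024, 1/13 · 0.052734 = 0.0040565, 3/13 · 0.125 = 0.028846, 4/13 · 0.24414 = 0.07512, 3/13 · 0.42188 = 0.097356, 1/13 · 0.66992 = 0.051532; summing to 0.25706.
Therefore the posterior P(r = 1 | data) = (0.00015024) / (0.25706) = 0.00058445.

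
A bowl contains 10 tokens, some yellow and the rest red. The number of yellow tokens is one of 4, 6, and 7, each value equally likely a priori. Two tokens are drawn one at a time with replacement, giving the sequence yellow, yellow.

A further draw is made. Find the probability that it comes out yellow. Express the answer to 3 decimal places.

0.617

Compute the likelihood of the observed sequence for each case: P(data | r = 4) = (4/10)(4/10) = 4/25; P(data | r = 6) = (6/10)(6/10) = 9/25; P(data | r = 7) = (7/10)(7/10) = 49/100.
The prior-weighted likelihoods are 1/3 · 4/25 = 4/75, 1/3 · 9/25 = 3/25, 1/3 · 49/100 = 49/300; summing to 101/300.
Normalising, the posterior is P(r = 4 | data) = 0.15842, P(r = 6 | data) = 0.35644, P(r = 7 | data) = 0.48515.
The predictive probability is P(yellow next | data) = (2/5)(0.15842) + (3/5)(0.35644) + (7/10)(0.48515) = 0.61683.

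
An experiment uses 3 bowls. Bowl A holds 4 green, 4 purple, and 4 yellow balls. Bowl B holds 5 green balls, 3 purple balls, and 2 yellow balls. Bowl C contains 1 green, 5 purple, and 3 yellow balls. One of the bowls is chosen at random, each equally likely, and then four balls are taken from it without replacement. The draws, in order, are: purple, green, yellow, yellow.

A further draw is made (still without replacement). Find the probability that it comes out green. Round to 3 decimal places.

0.313

The likelihood of the observed sequence under each hypothesis: P(data | bowl A) = (4/12)(4/11)(4/10)(3/9) = 0.016162; P(data | bowl B) = (3/10)(5/9)(2/8)(1/7) = 0.0059524; P(data | bowl C) = (5/9)(1/8)(3/7)(2/6) = 0.0099206.
The prior-weighted likelihoods are 1/3 · 0.016162 = 0.0053872, 1/3 · 0.0059524 = 0.0019841, 1/3 · 0.0099206 = 0.0033069; these sum to 0.010678.
Normalising, the posterior is P(bowl A | data) = 0.5045, P(bowl B | data) = 0.18581, P(bowl C | data) = 0.30968.
So P(green next | data) = Σ P(green next | H) P(H | data) = (3/8)(0.5045) + (2/3)(0.18581) + (0)(0.30968) = 0.31306.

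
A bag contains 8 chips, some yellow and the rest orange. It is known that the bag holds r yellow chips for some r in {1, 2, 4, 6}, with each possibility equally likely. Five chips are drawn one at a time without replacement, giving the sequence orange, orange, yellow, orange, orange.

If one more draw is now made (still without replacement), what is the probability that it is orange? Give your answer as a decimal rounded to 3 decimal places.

0.797

Compute the likelihood of the observed sequence for each case: P(data | r = 1) = (7/8)(6/7)(1/6)(5/5)(4/4) = 0.125; P(data | r = 2) = (6/8)(5/7)(2/6)(4/5)(3/4) = 0.10714; P(data | r = 4) = (4/8)(3/7)(4/6)(2/5)(1/4) = 0.014286; P(data | r = 6) = (2/8)(1/7)(6/6)(0/5) = 0.
The prior-weighted likelihoods are 1/4 · 0.125 = 0.03125, 1/4 · 0.10714 = 0.026786, 1/4 · 0.014286 = 0.0035714, 1/4 · 0 = 0; these sum to 0.061607.
Dividing through by the total gives posterior P(r = 1 | data) = 0.50725, P(r = 2 | data) = 0.43478, P(r = 4 | data) = 0.057971, P(r = 6 | data) = 0.
So P(orange next | data) = Σ P(orange next | H) P(H | data) = (1)(0.50725) + (2/3)(0.43478) + (0)(0.057971) = 0.7971.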